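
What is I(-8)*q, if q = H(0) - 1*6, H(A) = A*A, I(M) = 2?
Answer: -12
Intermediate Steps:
H(A) = A**2
q = -6 (q = 0**2 - 1*6 = 0 - 6 = -6)
I(-8)*q = 2*(-6) = -12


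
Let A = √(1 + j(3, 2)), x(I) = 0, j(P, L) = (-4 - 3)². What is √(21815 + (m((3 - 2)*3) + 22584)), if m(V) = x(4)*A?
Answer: √44399 ≈ 210.71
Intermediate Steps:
j(P, L) = 49 (j(P, L) = (-7)² = 49)
A = 5*√2 (A = √(1 + 49) = √50 = 5*√2 ≈ 7.0711)
m(V) = 0 (m(V) = 0*(5*√2) = 0)
√(21815 + (m((3 - 2)*3) + 22584)) = √(21815 + (0 + 22584)) = √(21815 + 22584) = √44399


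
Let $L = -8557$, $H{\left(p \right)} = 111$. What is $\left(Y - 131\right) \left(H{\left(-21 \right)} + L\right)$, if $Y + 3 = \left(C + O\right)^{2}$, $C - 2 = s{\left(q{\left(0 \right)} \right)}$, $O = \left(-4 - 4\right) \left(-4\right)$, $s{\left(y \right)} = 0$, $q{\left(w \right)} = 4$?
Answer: $-8631812$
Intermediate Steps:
$O = 32$ ($O = \left(-8\right) \left(-4\right) = 32$)
$C = 2$ ($C = 2 + 0 = 2$)
$Y = 1153$ ($Y = -3 + \left(2 + 32\right)^{2} = -3 + 34^{2} = -3 + 1156 = 1153$)
$\left(Y - 131\right) \left(H{\left(-21 \right)} + L\right) = \left(1153 - 131\right) \left(111 - 8557\right) = 1022 \left(-8446\right) = -8631812$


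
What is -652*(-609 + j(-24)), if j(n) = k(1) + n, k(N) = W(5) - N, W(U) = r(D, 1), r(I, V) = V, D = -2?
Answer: 412716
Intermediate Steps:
W(U) = 1
k(N) = 1 - N
j(n) = n (j(n) = (1 - 1*1) + n = (1 - 1) + n = 0 + n = n)
-652*(-609 + j(-24)) = -652*(-609 - 24) = -652*(-633) = 412716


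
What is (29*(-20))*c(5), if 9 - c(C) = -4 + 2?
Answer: -6380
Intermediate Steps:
c(C) = 11 (c(C) = 9 - (-4 + 2) = 9 - 1*(-2) = 9 + 2 = 11)
(29*(-20))*c(5) = (29*(-20))*11 = -580*11 = -6380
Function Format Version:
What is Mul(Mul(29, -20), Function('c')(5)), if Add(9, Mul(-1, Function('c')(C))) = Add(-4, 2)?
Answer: -6380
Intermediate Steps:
Function('c')(C) = 11 (Function('c')(C) = Add(9, Mul(-1, Add(-4, 2))) = Add(9, Mul(-1, -2)) = Add(9, 2) = 11)
Mul(Mul(29, -20), Function('c')(5)) = Mul(Mul(29, -20), 11) = Mul(-580, 11) = -6380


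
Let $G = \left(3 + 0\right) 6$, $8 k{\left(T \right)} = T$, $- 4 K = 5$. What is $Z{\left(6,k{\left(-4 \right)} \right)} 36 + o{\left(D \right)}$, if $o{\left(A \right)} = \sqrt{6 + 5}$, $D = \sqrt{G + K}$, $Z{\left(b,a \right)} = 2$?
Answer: $72 + \sqrt{11} \approx 75.317$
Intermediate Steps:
$K = - \frac{5}{4}$ ($K = \left(- \frac{1}{4}\right) 5 = - \frac{5}{4} \approx -1.25$)
$k{\left(T \right)} = \frac{T}{8}$
$G = 18$ ($G = 3 \cdot 6 = 18$)
$D = \frac{\sqrt{67}}{2}$ ($D = \sqrt{18 - \frac{5}{4}} = \sqrt{\frac{67}{4}} = \frac{\sqrt{67}}{2} \approx 4.0927$)
$o{\left(A \right)} = \sqrt{11}$
$Z{\left(6,k{\left(-4 \right)} \right)} 36 + o{\left(D \right)} = 2 \cdot 36 + \sqrt{11} = 72 + \sqrt{11}$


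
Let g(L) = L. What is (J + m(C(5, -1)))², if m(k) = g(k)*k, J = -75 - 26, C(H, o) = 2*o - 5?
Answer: 2704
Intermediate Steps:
C(H, o) = -5 + 2*o
J = -101
m(k) = k² (m(k) = k*k = k²)
(J + m(C(5, -1)))² = (-101 + (-5 + 2*(-1))²)² = (-101 + (-5 - 2)²)² = (-101 + (-7)²)² = (-101 + 49)² = (-52)² = 2704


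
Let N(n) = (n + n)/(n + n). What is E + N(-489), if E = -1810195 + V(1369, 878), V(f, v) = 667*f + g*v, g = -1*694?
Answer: -1506403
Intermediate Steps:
g = -694
N(n) = 1 (N(n) = (2*n)/((2*n)) = (2*n)*(1/(2*n)) = 1)
V(f, v) = -694*v + 667*f (V(f, v) = 667*f - 694*v = -694*v + 667*f)
E = -1506404 (E = -1810195 + (-694*878 + 667*1369) = -1810195 + (-609332 + 913123) = -1810195 + 303791 = -1506404)
E + N(-489) = -1506404 + 1 = -1506403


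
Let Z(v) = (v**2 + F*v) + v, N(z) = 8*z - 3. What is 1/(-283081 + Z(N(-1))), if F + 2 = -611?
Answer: -1/276228 ≈ -3.6202e-6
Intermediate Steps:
F = -613 (F = -2 - 611 = -613)
N(z) = -3 + 8*z
Z(v) = v**2 - 612*v (Z(v) = (v**2 - 613*v) + v = v**2 - 612*v)
1/(-283081 + Z(N(-1))) = 1/(-283081 + (-3 + 8*(-1))*(-612 + (-3 + 8*(-1)))) = 1/(-283081 + (-3 - 8)*(-612 + (-3 - 8))) = 1/(-283081 - 11*(-612 - 11)) = 1/(-283081 - 11*(-623)) = 1/(-283081 + 6853) = 1/(-276228) = -1/276228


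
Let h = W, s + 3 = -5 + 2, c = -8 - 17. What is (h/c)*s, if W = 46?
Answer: 276/25 ≈ 11.040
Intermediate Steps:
c = -25
s = -6 (s = -3 + (-5 + 2) = -3 - 3 = -6)
h = 46
(h/c)*s = (46/(-25))*(-6) = (46*(-1/25))*(-6) = -46/25*(-6) = 276/25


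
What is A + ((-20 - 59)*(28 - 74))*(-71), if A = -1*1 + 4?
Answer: -258011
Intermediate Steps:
A = 3 (A = -1 + 4 = 3)
A + ((-20 - 59)*(28 - 74))*(-71) = 3 + ((-20 - 59)*(28 - 74))*(-71) = 3 - 79*(-46)*(-71) = 3 + 3634*(-71) = 3 - 258014 = -258011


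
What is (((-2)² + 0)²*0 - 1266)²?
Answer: 1602756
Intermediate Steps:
(((-2)² + 0)²*0 - 1266)² = ((4 + 0)²*0 - 1266)² = (4²*0 - 1266)² = (16*0 - 1266)² = (0 - 1266)² = (-1266)² = 1602756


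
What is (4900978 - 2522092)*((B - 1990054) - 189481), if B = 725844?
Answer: -3458165168226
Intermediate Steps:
(4900978 - 2522092)*((B - 1990054) - 189481) = (4900978 - 2522092)*((725844 - 1990054) - 189481) = 2378886*(-1264210 - 189481) = 2378886*(-1453691) = -3458165168226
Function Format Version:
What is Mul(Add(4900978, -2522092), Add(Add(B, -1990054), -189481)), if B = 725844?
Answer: -3458165168226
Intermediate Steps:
Mul(Add(4900978, -2522092), Add(Add(B, -1990054), -189481)) = Mul(Add(4900978, -2522092), Add(Add(725844, -1990054), -189481)) = Mul(2378886, Add(-1264210, -189481)) = Mul(2378886, -1453691) = -3458165168226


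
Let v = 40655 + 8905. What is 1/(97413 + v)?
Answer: 1/146973 ≈ 6.8040e-6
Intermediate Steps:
v = 49560
1/(97413 + v) = 1/(97413 + 49560) = 1/146973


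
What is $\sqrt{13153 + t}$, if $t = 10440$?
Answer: $\sqrt{23593} \approx 153.6$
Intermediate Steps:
$\sqrt{13153 + t} = \sqrt{13153 + 10440} = \sqrt{23593}$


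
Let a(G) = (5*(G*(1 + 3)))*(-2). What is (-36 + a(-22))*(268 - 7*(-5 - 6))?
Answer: 291180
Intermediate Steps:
a(G) = -40*G (a(G) = (5*(G*4))*(-2) = (5*(4*G))*(-2) = (20*G)*(-2) = -40*G)
(-36 + a(-22))*(268 - 7*(-5 - 6)) = (-36 - 40*(-22))*(268 - 7*(-5 - 6)) = (-36 + 880)*(268 - 7*(-11)) = 844*(268 + 77) = 844*345 = 291180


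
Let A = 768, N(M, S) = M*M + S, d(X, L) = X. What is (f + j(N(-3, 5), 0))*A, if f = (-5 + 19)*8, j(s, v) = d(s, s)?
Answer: 96768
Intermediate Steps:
N(M, S) = S + M² (N(M, S) = M² + S = S + M²)
j(s, v) = s
f = 112 (f = 14*8 = 112)
(f + j(N(-3, 5), 0))*A = (112 + (5 + (-3)²))*768 = (112 + (5 + 9))*768 = (112 + 14)*768 = 126*768 = 96768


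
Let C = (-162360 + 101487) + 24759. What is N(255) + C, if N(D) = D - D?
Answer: -36114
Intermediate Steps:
N(D) = 0
C = -36114 (C = -60873 + 24759 = -36114)
N(255) + C = 0 - 36114 = -36114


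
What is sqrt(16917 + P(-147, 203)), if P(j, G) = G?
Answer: 4*sqrt(1070) ≈ 130.84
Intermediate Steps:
sqrt(16917 + P(-147, 203)) = sqrt(16917 + 203) = sqrt(17120) = 4*sqrt(1070)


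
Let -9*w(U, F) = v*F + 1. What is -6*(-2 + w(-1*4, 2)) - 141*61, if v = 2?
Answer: -25757/3 ≈ -8585.7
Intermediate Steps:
w(U, F) = -1/9 - 2*F/9 (w(U, F) = -(2*F + 1)/9 = -(1 + 2*F)/9 = -1/9 - 2*F/9)
-6*(-2 + w(-1*4, 2)) - 141*61 = -6*(-2 + (-1/9 - 2/9*2)) - 141*61 = -6*(-2 + (-1/9 - 4/9)) - 8601 = -6*(-2 - 5/9) - 8601 = -6*(-23/9) - 8601 = 46/3 - 8601 = -25757/3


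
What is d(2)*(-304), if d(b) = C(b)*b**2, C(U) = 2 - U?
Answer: 0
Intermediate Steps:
d(b) = b**2*(2 - b) (d(b) = (2 - b)*b**2 = b**2*(2 - b))
d(2)*(-304) = (2**2*(2 - 1*2))*(-304) = (4*(2 - 2))*(-304) = (4*0)*(-304) = 0*(-304) = 0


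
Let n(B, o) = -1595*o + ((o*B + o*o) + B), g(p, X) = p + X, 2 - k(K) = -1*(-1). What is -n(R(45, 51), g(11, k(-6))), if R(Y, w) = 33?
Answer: 18567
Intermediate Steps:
k(K) = 1 (k(K) = 2 - (-1)*(-1) = 2 - 1*1 = 2 - 1 = 1)
g(p, X) = X + p
n(B, o) = B + o**2 - 1595*o + B*o (n(B, o) = -1595*o + ((B*o + o**2) + B) = -1595*o + ((o**2 + B*o) + B) = -1595*o + (B + o**2 + B*o) = B + o**2 - 1595*o + B*o)
-n(R(45, 51), g(11, k(-6))) = -(33 + (1 + 11)**2 - 1595*(1 + 11) + 33*(1 + 11)) = -(33 + 12**2 - 1595*12 + 33*12) = -(33 + 144 - 19140 + 396) = -1*(-18567) = 18567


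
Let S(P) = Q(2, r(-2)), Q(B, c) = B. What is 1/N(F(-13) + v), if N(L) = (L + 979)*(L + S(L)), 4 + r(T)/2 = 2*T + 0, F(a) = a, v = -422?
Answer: -1/235552 ≈ -4.2453e-6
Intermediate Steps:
r(T) = -8 + 4*T (r(T) = -8 + 2*(2*T + 0) = -8 + 2*(2*T) = -8 + 4*T)
S(P) = 2
N(L) = (2 + L)*(979 + L) (N(L) = (L + 979)*(L + 2) = (979 + L)*(2 + L) = (2 + L)*(979 + L))
1/N(F(-13) + v) = 1/(1958 + (-13 - 422)² + 981*(-13 - 422)) = 1/(1958 + (-435)² + 981*(-435)) = 1/(1958 + 189225 - 426735) = 1/(-235552) = -1/235552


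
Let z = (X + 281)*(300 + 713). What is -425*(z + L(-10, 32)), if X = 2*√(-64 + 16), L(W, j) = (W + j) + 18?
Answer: -120994525 - 3444200*I*√3 ≈ -1.2099e+8 - 5.9655e+6*I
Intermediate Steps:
L(W, j) = 18 + W + j
X = 8*I*√3 (X = 2*√(-48) = 2*(4*I*√3) = 8*I*√3 ≈ 13.856*I)
z = 284653 + 8104*I*√3 (z = (8*I*√3 + 281)*(300 + 713) = (281 + 8*I*√3)*1013 = 284653 + 8104*I*√3 ≈ 2.8465e+5 + 14037.0*I)
-425*(z + L(-10, 32)) = -425*((284653 + 8104*I*√3) + (18 - 10 + 32)) = -425*((284653 + 8104*I*√3) + 40) = -425*(284693 + 8104*I*√3) = -120994525 - 3444200*I*√3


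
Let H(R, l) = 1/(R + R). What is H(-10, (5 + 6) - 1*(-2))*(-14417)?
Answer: 14417/20 ≈ 720.85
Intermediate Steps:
H(R, l) = 1/(2*R)
H(-10, (5 + 6) - 1*(-2))*(-14417) = ((½)/(-10))*(-14417) = ((½)*(-⅒))*(-14417) = -1/20*(-14417) = 14417/20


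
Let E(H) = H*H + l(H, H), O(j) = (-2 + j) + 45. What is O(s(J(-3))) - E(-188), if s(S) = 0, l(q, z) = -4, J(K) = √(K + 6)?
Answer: -35297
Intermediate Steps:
J(K) = √(6 + K)
O(j) = 43 + j
E(H) = -4 + H² (E(H) = H*H - 4 = H² - 4 = -4 + H²)
O(s(J(-3))) - E(-188) = (43 + 0) - (-4 + (-188)²) = 43 - (-4 + 35344) = 43 - 1*35340 = 43 - 35340 = -35297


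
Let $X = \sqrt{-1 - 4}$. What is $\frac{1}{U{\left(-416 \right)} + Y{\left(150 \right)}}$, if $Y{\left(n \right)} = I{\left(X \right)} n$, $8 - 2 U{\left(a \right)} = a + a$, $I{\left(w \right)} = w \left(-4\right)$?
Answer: $\frac{7}{32940} + \frac{i \sqrt{5}}{3294} \approx 0.00021251 + 0.00067883 i$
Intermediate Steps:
$X = i \sqrt{5}$ ($X = \sqrt{-5} = i \sqrt{5} \approx 2.2361 i$)
$I{\left(w \right)} = - 4 w$
$U{\left(a \right)} = 4 - a$ ($U{\left(a \right)} = 4 - \frac{a + a}{2} = 4 - \frac{2 a}{2} = 4 - a$)
$Y{\left(n \right)} = - 4 i n \sqrt{5}$ ($Y{\left(n \right)} = - 4 i \sqrt{5} n = - 4 i n \sqrt{5}$)
$\frac{1}{U{\left(-416 \right)} + Y{\left(150 \right)}} = \frac{1}{\left(4 - -416\right) - 4 i 150 \sqrt{5}} = \frac{1}{\left(4 + 416\right) - 600 i \sqrt{5}} = \frac{1}{420 - 600 i \sqrt{5}}$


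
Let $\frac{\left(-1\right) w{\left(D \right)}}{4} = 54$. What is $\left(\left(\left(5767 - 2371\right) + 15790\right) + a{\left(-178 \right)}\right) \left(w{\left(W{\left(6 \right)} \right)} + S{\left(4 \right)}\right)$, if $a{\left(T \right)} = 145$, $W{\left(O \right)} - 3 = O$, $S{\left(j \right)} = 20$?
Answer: $-3788876$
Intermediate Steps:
$W{\left(O \right)} = 3 + O$
$w{\left(D \right)} = -216$ ($w{\left(D \right)} = \left(-4\right) 54 = -216$)
$\left(\left(\left(5767 - 2371\right) + 15790\right) + a{\left(-178 \right)}\right) \left(w{\left(W{\left(6 \right)} \right)} + S{\left(4 \right)}\right) = \left(\left(\left(5767 - 2371\right) + 15790\right) + 145\right) \left(-216 + 20\right) = \left(\left(3396 + 15790\right) + 145\right) \left(-196\right) = \left(19186 + 145\right) \left(-196\right) = 19331 \left(-196\right) = -3788876$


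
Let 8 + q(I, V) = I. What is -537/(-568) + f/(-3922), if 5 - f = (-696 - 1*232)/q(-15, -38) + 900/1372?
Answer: 8388232329/8787146872 ≈ 0.95460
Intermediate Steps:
q(I, V) = -8 + I
f = -284034/7889 (f = 5 - ((-696 - 1*232)/(-8 - 15) + 900/1372) = 5 - ((-696 - 232)/(-23) + 900*(1/1372)) = 5 - (-928*(-1/23) + 225/343) = 5 - (928/23 + 225/343) = 5 - 1*323479/7889 = 5 - 323479/7889 = -284034/7889 ≈ -36.004)
-537/(-568) + f/(-3922) = -537/(-568) - 284034/7889/(-3922) = -537*(-1/568) - 284034/7889*(-1/3922) = 537/568 + 142017/15470329 = 8388232329/8787146872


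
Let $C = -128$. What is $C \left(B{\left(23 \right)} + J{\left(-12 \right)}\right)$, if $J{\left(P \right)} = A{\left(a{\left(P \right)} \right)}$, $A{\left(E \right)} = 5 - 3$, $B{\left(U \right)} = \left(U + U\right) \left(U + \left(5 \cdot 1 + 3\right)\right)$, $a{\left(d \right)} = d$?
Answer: $-182784$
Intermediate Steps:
$B{\left(U \right)} = 2 U \left(8 + U\right)$ ($B{\left(U \right)} = 2 U \left(U + \left(5 + 3\right)\right) = 2 U \left(U + 8\right) = 2 U \left(8 + U\right)$)
$A{\left(E \right)} = 2$ ($A{\left(E \right)} = 5 - 3 = 2$)
$J{\left(P \right)} = 2$
$C \left(B{\left(23 \right)} + J{\left(-12 \right)}\right) = - 128 \left(2 \cdot 23 \left(8 + 23\right) + 2\right) = - 128 \left(2 \cdot 23 \cdot 31 + 2\right) = - 128 \left(1426 + 2\right) = \left(-128\right) 1428 = -182784$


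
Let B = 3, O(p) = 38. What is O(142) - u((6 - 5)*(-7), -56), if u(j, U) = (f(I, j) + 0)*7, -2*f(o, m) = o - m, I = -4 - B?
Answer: 38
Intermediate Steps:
I = -7 (I = -4 - 1*3 = -4 - 3 = -7)
f(o, m) = m/2 - o/2 (f(o, m) = -(o - m)/2 = m/2 - o/2)
u(j, U) = 49/2 + 7*j/2 (u(j, U) = ((j/2 - ½*(-7)) + 0)*7 = ((j/2 + 7/2) + 0)*7 = ((7/2 + j/2) + 0)*7 = (7/2 + j/2)*7 = 49/2 + 7*j/2)
O(142) - u((6 - 5)*(-7), -56) = 38 - (49/2 + 7*((6 - 5)*(-7))/2) = 38 - (49/2 + 7*(1*(-7))/2) = 38 - (49/2 + (7/2)*(-7)) = 38 - (49/2 - 49/2) = 38 - 1*0 = 38 + 0 = 38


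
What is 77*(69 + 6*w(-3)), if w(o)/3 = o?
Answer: 1155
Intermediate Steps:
w(o) = 3*o
77*(69 + 6*w(-3)) = 77*(69 + 6*(3*(-3))) = 77*(69 + 6*(-9)) = 77*(69 - 54) = 77*15 = 1155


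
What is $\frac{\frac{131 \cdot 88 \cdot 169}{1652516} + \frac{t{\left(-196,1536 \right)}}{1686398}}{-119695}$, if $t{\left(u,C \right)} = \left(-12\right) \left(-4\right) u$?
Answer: $- \frac{58391922818}{5956535488974335} \approx -9.803 \cdot 10^{-6}$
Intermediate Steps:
$t{\left(u,C \right)} = 48 u$
$\frac{\frac{131 \cdot 88 \cdot 169}{1652516} + \frac{t{\left(-196,1536 \right)}}{1686398}}{-119695} = \frac{\frac{131 \cdot 88 \cdot 169}{1652516} + \frac{48 \left(-196\right)}{1686398}}{-119695} = \left(11528 \cdot 169 \cdot \frac{1}{1652516} - \frac{672}{120457}\right) \left(- \frac{1}{119695}\right) = \left(1948232 \cdot \frac{1}{1652516} - \frac{672}{120457}\right) \left(- \frac{1}{119695}\right) = \left(\frac{487058}{413129} - \frac{672}{120457}\right) \left(- \frac{1}{119695}\right) = \frac{58391922818}{49764279953} \left(- \frac{1}{119695}\right) = - \frac{58391922818}{5956535488974335}$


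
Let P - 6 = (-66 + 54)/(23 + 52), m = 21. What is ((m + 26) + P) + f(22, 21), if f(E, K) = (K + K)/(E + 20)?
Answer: 1346/25 ≈ 53.840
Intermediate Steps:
f(E, K) = 2*K/(20 + E) (f(E, K) = (2*K)/(20 + E) = 2*K/(20 + E))
P = 146/25 (P = 6 + (-66 + 54)/(23 + 52) = 6 - 12/75 = 6 - 12*1/75 = 6 - 4/25 = 146/25 ≈ 5.8400)
((m + 26) + P) + f(22, 21) = ((21 + 26) + 146/25) + 2*21/(20 + 22) = (47 + 146/25) + 2*21/42 = 1321/25 + 2*21*(1/42) = 1321/25 + 1 = 1346/25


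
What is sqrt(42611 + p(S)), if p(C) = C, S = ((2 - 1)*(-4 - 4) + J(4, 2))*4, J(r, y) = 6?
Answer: sqrt(42603) ≈ 206.41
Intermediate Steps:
S = -8 (S = ((2 - 1)*(-4 - 4) + 6)*4 = (1*(-8) + 6)*4 = (-8 + 6)*4 = -2*4 = -8)
sqrt(42611 + p(S)) = sqrt(42611 - 8) = sqrt(42603)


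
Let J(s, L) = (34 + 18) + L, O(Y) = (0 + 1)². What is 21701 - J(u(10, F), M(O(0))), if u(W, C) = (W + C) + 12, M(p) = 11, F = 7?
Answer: 21638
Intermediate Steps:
O(Y) = 1 (O(Y) = 1² = 1)
u(W, C) = 12 + C + W (u(W, C) = (C + W) + 12 = 12 + C + W)
J(s, L) = 52 + L
21701 - J(u(10, F), M(O(0))) = 21701 - (52 + 11) = 21701 - 1*63 = 21701 - 63 = 21638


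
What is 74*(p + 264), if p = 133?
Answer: 29378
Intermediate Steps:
74*(p + 264) = 74*(133 + 264) = 74*397 = 29378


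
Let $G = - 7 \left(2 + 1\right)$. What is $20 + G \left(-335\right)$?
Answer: $7055$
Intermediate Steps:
$G = -21$ ($G = \left(-7\right) 3 = -21$)
$20 + G \left(-335\right) = 20 - -7035 = 20 + 7035 = 7055$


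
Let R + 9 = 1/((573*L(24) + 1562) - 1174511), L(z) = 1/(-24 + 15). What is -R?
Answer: 31671345/3519038 ≈ 9.0000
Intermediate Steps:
L(z) = -⅑ (L(z) = 1/(-9) = -⅑)
R = -31671345/3519038 (R = -9 + 1/((573*(-⅑) + 1562) - 1174511) = -9 + 1/((-191/3 + 1562) - 1174511) = -9 + 1/(4495/3 - 1174511) = -9 + 1/(-3519038/3) = -9 - 3/3519038 = -31671345/3519038 ≈ -9.0000)
-R = -1*(-31671345/3519038) = 31671345/3519038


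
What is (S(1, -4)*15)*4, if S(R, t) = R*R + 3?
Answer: 240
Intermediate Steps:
S(R, t) = 3 + R² (S(R, t) = R² + 3 = 3 + R²)
(S(1, -4)*15)*4 = ((3 + 1²)*15)*4 = ((3 + 1)*15)*4 = (4*15)*4 = 60*4 = 240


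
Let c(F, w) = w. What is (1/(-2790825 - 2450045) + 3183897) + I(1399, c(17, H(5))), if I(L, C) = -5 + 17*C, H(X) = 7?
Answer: 16686987729569/5240870 ≈ 3.1840e+6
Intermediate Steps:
(1/(-2790825 - 2450045) + 3183897) + I(1399, c(17, H(5))) = (1/(-2790825 - 2450045) + 3183897) + (-5 + 17*7) = (1/(-5240870) + 3183897) + (-5 + 119) = (-1/5240870 + 3183897) + 114 = 16686390270389/5240870 + 114 = 16686987729569/5240870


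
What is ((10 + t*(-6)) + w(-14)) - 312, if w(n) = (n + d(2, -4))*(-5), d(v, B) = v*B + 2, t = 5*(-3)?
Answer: -112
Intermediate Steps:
t = -15
d(v, B) = 2 + B*v (d(v, B) = B*v + 2 = 2 + B*v)
w(n) = 30 - 5*n (w(n) = (n + (2 - 4*2))*(-5) = (n + (2 - 8))*(-5) = (n - 6)*(-5) = (-6 + n)*(-5) = 30 - 5*n)
((10 + t*(-6)) + w(-14)) - 312 = ((10 - 15*(-6)) + (30 - 5*(-14))) - 312 = ((10 + 90) + (30 + 70)) - 312 = (100 + 100) - 312 = 200 - 312 = -112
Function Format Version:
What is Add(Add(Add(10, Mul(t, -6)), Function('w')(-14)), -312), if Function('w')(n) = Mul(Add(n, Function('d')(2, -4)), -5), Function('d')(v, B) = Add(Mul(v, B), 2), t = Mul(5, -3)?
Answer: -112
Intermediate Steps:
t = -15
Function('d')(v, B) = Add(2, Mul(B, v)) (Function('d')(v, B) = Add(Mul(B, v), 2) = Add(2, Mul(B, v)))
Function('w')(n) = Add(30, Mul(-5, n)) (Function('w')(n) = Mul(Add(n, Add(2, Mul(-4, 2))), -5) = Mul(Add(n, Add(2, -8)), -5) = Mul(Add(n, -6), -5) = Mul(Add(-6, n), -5) = Add(30, Mul(-5, n)))
Add(Add(Add(10, Mul(t, -6)), Function('w')(-14)), -312) = Add(Add(Add(10, Mul(-15, -6)), Add(30, Mul(-5, -14))), -312) = Add(Add(Add(10, 90), Add(30, 70)), -312) = Add(Add(100, 100), -312) = Add(200, -312) = -112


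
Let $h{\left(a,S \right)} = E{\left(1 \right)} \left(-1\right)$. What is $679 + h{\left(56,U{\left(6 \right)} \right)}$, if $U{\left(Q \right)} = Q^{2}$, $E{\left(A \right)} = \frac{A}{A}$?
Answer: $678$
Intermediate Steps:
$E{\left(A \right)} = 1$
$h{\left(a,S \right)} = -1$ ($h{\left(a,S \right)} = 1 \left(-1\right) = -1$)
$679 + h{\left(56,U{\left(6 \right)} \right)} = 679 - 1 = 678$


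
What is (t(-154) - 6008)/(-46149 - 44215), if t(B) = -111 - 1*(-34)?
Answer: 6085/90364 ≈ 0.067339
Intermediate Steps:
t(B) = -77 (t(B) = -111 + 34 = -77)
(t(-154) - 6008)/(-46149 - 44215) = (-77 - 6008)/(-46149 - 44215) = -6085/(-90364) = -6085*(-1/90364) = 6085/90364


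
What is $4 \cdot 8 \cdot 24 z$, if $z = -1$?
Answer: $-768$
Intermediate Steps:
$4 \cdot 8 \cdot 24 z = 4 \cdot 8 \cdot 24 \left(-1\right) = 32 \left(-24\right) = -768$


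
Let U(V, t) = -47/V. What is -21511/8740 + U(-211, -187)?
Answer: -4128041/1844140 ≈ -2.2385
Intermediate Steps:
-21511/8740 + U(-211, -187) = -21511/8740 - 47/(-211) = -21511*1/8740 - 47*(-1/211) = -21511/8740 + 47/211 = -4128041/1844140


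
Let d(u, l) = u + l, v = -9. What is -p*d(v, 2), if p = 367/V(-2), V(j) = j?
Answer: -2569/2 ≈ -1284.5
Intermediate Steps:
d(u, l) = l + u
p = -367/2 (p = 367/(-2) = 367*(-½) = -367/2 ≈ -183.50)
-p*d(v, 2) = -(-367)*(2 - 9)/2 = -(-367)*(-7)/2 = -1*2569/2 = -2569/2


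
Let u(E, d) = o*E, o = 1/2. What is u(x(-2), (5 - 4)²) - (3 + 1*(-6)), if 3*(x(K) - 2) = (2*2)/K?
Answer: 11/3 ≈ 3.6667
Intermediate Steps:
o = ½ ≈ 0.50000
x(K) = 2 + 4/(3*K) (x(K) = 2 + ((2*2)/K)/3 = 2 + (4/K)/3 = 2 + 4/(3*K))
u(E, d) = E/2
u(x(-2), (5 - 4)²) - (3 + 1*(-6)) = (2 + (4/3)/(-2))/2 - (3 + 1*(-6)) = (2 + (4/3)*(-½))/2 - (3 - 6) = (2 - ⅔)/2 - 1*(-3) = (½)*(4/3) + 3 = ⅔ + 3 = 11/3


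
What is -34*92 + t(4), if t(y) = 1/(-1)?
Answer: -3129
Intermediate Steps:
t(y) = -1
-34*92 + t(4) = -34*92 - 1 = -3128 - 1 = -3129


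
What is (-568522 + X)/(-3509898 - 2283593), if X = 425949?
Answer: 142573/5793491 ≈ 0.024609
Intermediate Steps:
(-568522 + X)/(-3509898 - 2283593) = (-568522 + 425949)/(-3509898 - 2283593) = -142573/(-5793491) = -142573*(-1/5793491) = 142573/5793491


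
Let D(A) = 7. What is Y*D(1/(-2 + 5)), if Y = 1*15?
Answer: 105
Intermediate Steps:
Y = 15
Y*D(1/(-2 + 5)) = 15*7 = 105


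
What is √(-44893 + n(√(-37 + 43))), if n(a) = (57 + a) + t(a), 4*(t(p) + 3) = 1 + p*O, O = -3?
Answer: √(-179355 + √6)/2 ≈ 211.75*I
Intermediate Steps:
t(p) = -11/4 - 3*p/4 (t(p) = -3 + (1 + p*(-3))/4 = -3 + (1 - 3*p)/4 = -3 + (¼ - 3*p/4) = -11/4 - 3*p/4)
n(a) = 217/4 + a/4 (n(a) = (57 + a) + (-11/4 - 3*a/4) = 217/4 + a/4)
√(-44893 + n(√(-37 + 43))) = √(-44893 + (217/4 + √(-37 + 43)/4)) = √(-44893 + (217/4 + √6/4)) = √(-179355/4 + √6/4)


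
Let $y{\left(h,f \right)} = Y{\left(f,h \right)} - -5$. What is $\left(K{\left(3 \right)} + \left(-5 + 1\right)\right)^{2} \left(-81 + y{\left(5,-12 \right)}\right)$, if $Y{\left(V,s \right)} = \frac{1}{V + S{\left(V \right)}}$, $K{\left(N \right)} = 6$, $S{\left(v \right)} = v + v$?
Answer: $- \frac{2737}{9} \approx -304.11$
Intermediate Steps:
$S{\left(v \right)} = 2 v$
$Y{\left(V,s \right)} = \frac{1}{3 V}$ ($Y{\left(V,s \right)} = \frac{1}{V + 2 V} = \frac{1}{3 V}$)
$y{\left(h,f \right)} = 5 + \frac{1}{3 f}$ ($y{\left(h,f \right)} = \frac{1}{3 f} - -5 = \frac{1}{3 f} + 5 = 5 + \frac{1}{3 f}$)
$\left(K{\left(3 \right)} + \left(-5 + 1\right)\right)^{2} \left(-81 + y{\left(5,-12 \right)}\right) = \left(6 + \left(-5 + 1\right)\right)^{2} \left(-81 + \left(5 + \frac{1}{3 \left(-12\right)}\right)\right) = \left(6 - 4\right)^{2} \left(-81 + \left(5 + \frac{1}{3} \left(- \frac{1}{12}\right)\right)\right) = 2^{2} \left(-81 + \left(5 - \frac{1}{36}\right)\right) = 4 \left(-81 + \frac{179}{36}\right) = 4 \left(- \frac{2737}{36}\right) = - \frac{2737}{9}$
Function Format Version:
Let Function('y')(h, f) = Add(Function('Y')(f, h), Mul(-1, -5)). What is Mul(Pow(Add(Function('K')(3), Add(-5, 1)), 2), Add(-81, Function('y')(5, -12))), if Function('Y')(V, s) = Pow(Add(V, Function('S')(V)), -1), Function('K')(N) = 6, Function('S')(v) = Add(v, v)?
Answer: Rational(-2737, 9) ≈ -304.11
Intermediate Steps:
Function('S')(v) = Mul(2, v)
Function('Y')(V, s) = Mul(Rational(1, 3), Pow(V, -1)) (Function('Y')(V, s) = Pow(Add(V, Mul(2, V)), -1) = Pow(Mul(3, V), -1) = Mul(Rational(1, 3), Pow(V, -1)))
Function('y')(h, f) = Add(5, Mul(Rational(1, 3), Pow(f, -1))) (Function('y')(h, f) = Add(Mul(Rational(1, 3), Pow(f, -1)), Mul(-1, -5)) = Add(Mul(Rational(1, 3), Pow(f, -1)), 5) = Add(5, Mul(Rational(1, 3), Pow(f, -1))))
Mul(Pow(Add(Function('K')(3), Add(-5, 1)), 2), Add(-81, Function('y')(5, -12))) = Mul(Pow(Add(6, Add(-5, 1)), 2), Add(-81, Add(5, Mul(Rational(1, 3), Pow(-12, -1))))) = Mul(Pow(Add(6, -4), 2), Add(-81, Add(5, Mul(Rational(1, 3), Rational(-1, 12))))) = Mul(Pow(2, 2), Add(-81, Add(5, Rational(-1, 36)))) = Mul(4, Add(-81, Rational(179, 36))) = Mul(4, Rational(-2737, 36)) = Rational(-2737, 9)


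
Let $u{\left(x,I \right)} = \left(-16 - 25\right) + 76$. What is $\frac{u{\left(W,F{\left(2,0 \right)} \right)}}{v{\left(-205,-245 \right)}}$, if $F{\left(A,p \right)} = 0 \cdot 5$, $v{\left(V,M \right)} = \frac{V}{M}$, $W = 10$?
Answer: $\frac{1715}{41} \approx 41.829$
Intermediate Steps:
$F{\left(A,p \right)} = 0$
$u{\left(x,I \right)} = 35$ ($u{\left(x,I \right)} = -41 + 76 = 35$)
$\frac{u{\left(W,F{\left(2,0 \right)} \right)}}{v{\left(-205,-245 \right)}} = \frac{35}{\left(-205\right) \frac{1}{-245}} = \frac{35}{\left(-205\right) \left(- \frac{1}{245}\right)} = \frac{35}{\frac{41}{49}} = 35 \cdot \frac{49}{41} = \frac{1715}{41}$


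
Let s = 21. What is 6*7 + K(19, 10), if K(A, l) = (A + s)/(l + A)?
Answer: 1258/29 ≈ 43.379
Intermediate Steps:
K(A, l) = (21 + A)/(A + l) (K(A, l) = (A + 21)/(l + A) = (21 + A)/(A + l))
6*7 + K(19, 10) = 6*7 + (21 + 19)/(19 + 10) = 42 + 40/29 = 1258/29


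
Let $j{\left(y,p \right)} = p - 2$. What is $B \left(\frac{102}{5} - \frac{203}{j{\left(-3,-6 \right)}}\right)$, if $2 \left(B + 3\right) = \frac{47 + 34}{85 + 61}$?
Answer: $- \frac{291129}{2336} \approx -124.63$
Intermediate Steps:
$j{\left(y,p \right)} = -2 + p$ ($j{\left(y,p \right)} = p - 2 = -2 + p$)
$B = - \frac{795}{292}$ ($B = -3 + \frac{\left(47 + 34\right) \frac{1}{85 + 61}}{2} = -3 + \frac{81 \cdot \frac{1}{146}}{2} = -3 + \frac{1}{2} \cdot \frac{81}{146} = -3 + \frac{81}{292} = - \frac{795}{292} \approx -2.7226$)
$B \left(\frac{102}{5} - \frac{203}{j{\left(-3,-6 \right)}}\right) = - \frac{795 \left(\frac{102}{5} - \frac{203}{-2 - 6}\right)}{292} = - \frac{795 \left(102 \cdot \frac{1}{5} - \frac{203}{-8}\right)}{292} = - \frac{795 \left(\frac{102}{5} - - \frac{203}{8}\right)}{292} = - \frac{795 \left(\frac{102}{5} + \frac{203}{8}\right)}{292} = \left(- \frac{795}{292}\right) \frac{1831}{40} = - \frac{291129}{2336}$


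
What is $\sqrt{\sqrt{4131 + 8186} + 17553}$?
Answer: $\sqrt{17553 + \sqrt{12317}} \approx 132.91$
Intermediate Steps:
$\sqrt{\sqrt{4131 + 8186} + 17553} = \sqrt{\sqrt{12317} + 17553} = \sqrt{17553 + \sqrt{12317}}$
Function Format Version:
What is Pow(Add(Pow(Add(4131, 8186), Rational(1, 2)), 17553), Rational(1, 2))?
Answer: Pow(Add(17553, Pow(12317, Rational(1, 2))), Rational(1, 2)) ≈ 132.91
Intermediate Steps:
Pow(Add(Pow(Add(4131, 8186), Rational(1, 2)), 17553), Rational(1, 2)) = Pow(Add(Pow(12317, Rational(1, 2)), 17553), Rational(1, 2)) = Pow(Add(17553, Pow(12317, Rational(1, 2))), Rational(1, 2))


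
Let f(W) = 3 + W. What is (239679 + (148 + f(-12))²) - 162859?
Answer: 96141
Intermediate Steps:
(239679 + (148 + f(-12))²) - 162859 = (239679 + (148 + (3 - 12))²) - 162859 = (239679 + (148 - 9)²) - 162859 = (239679 + 139²) - 162859 = (239679 + 19321) - 162859 = 259000 - 162859 = 96141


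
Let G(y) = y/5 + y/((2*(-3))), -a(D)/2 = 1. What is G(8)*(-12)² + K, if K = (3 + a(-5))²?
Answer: 197/5 ≈ 39.400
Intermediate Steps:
a(D) = -2 (a(D) = -2*1 = -2)
G(y) = y/30 (G(y) = y*(⅕) + y/(-6) = y/5 + y*(-⅙) = y/5 - y/6 = y/30)
K = 1 (K = (3 - 2)² = 1² = 1)
G(8)*(-12)² + K = ((1/30)*8)*(-12)² + 1 = (4/15)*144 + 1 = 192/5 + 1 = 197/5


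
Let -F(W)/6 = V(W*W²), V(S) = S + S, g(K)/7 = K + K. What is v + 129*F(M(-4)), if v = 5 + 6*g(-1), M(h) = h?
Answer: 98993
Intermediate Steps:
g(K) = 14*K (g(K) = 7*(K + K) = 7*(2*K) = 14*K)
v = -79 (v = 5 + 6*(14*(-1)) = 5 + 6*(-14) = 5 - 84 = -79)
V(S) = 2*S
F(W) = -12*W³ (F(W) = -12*W*W² = -12*W³)
v + 129*F(M(-4)) = -79 + 129*(-12*(-4)³) = -79 + 129*(-12*(-64)) = -79 + 129*768 = -79 + 99072 = 98993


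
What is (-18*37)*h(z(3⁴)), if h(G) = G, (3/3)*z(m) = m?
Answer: -53946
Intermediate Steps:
z(m) = m
(-18*37)*h(z(3⁴)) = -18*37*3⁴ = -666*81 = -53946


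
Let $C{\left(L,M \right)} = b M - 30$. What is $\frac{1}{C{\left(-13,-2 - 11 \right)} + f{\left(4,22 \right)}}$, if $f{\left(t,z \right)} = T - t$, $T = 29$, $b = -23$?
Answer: $\frac{1}{294} \approx 0.0034014$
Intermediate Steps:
$f{\left(t,z \right)} = 29 - t$
$C{\left(L,M \right)} = -30 - 23 M$ ($C{\left(L,M \right)} = - 23 M - 30 = -30 - 23 M$)
$\frac{1}{C{\left(-13,-2 - 11 \right)} + f{\left(4,22 \right)}} = \frac{1}{\left(-30 - 23 \left(-2 - 11\right)\right) + \left(29 - 4\right)} = \frac{1}{\left(-30 - -299\right) + 25} = \frac{1}{\left(-30 + 299\right) + 25} = \frac{1}{269 + 25} = \frac{1}{294}$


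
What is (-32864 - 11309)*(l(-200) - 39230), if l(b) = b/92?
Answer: 39859064820/23 ≈ 1.7330e+9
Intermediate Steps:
l(b) = b/92 (l(b) = b*(1/92) = b/92)
(-32864 - 11309)*(l(-200) - 39230) = (-32864 - 11309)*((1/92)*(-200) - 39230) = -44173*(-50/23 - 39230) = -44173*(-902340/23) = 39859064820/23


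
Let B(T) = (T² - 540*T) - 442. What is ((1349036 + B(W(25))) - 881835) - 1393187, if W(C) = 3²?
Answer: -931207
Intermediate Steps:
W(C) = 9
B(T) = -442 + T² - 540*T
((1349036 + B(W(25))) - 881835) - 1393187 = ((1349036 + (-442 + 9² - 540*9)) - 881835) - 1393187 = ((1349036 + (-442 + 81 - 4860)) - 881835) - 1393187 = ((1349036 - 5221) - 881835) - 1393187 = (1343815 - 881835) - 1393187 = 461980 - 1393187 = -931207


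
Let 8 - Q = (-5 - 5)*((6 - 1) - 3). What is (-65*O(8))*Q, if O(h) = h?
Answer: -14560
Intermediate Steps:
Q = 28 (Q = 8 - (-5 - 5)*((6 - 1) - 3) = 8 - (-10)*(5 - 3) = 8 - (-10)*2 = 8 - 1*(-20) = 8 + 20 = 28)
(-65*O(8))*Q = -65*8*28 = -520*28 = -14560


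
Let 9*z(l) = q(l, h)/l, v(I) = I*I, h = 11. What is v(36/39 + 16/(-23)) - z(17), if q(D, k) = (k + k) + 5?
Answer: -189595/1519817 ≈ -0.12475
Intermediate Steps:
q(D, k) = 5 + 2*k (q(D, k) = 2*k + 5 = 5 + 2*k)
v(I) = I²
z(l) = 3/l (z(l) = ((5 + 2*11)/l)/9 = ((5 + 22)/l)/9 = (27/l)/9 = 3/l)
v(36/39 + 16/(-23)) - z(17) = (36/39 + 16/(-23))² - 3/17 = (36*(1/39) + 16*(-1/23))² - 3/17 = (12/13 - 16/23)² - 1*3/17 = (68/299)² - 3/17 = 4624/89401 - 3/17 = -189595/1519817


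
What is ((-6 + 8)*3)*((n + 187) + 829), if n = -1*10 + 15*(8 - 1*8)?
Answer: 6036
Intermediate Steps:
n = -10 (n = -10 + 15*(8 - 8) = -10 + 15*0 = -10 + 0 = -10)
((-6 + 8)*3)*((n + 187) + 829) = ((-6 + 8)*3)*((-10 + 187) + 829) = (2*3)*(177 + 829) = 6*1006 = 6036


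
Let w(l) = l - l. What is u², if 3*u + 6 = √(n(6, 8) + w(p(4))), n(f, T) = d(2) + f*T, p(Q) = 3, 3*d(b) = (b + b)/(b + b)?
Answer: (18 - √435)²/81 ≈ 0.10075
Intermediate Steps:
d(b) = ⅓ (d(b) = ((b + b)/(b + b))/3 = ((2*b)/((2*b)))/3 = ((2*b)*(1/(2*b)))/3 = (⅓)*1 = ⅓)
w(l) = 0
n(f, T) = ⅓ + T*f (n(f, T) = ⅓ + f*T = ⅓ + T*f)
u = -2 + √435/9 (u = -2 + √((⅓ + 8*6) + 0)/3 = -2 + √((⅓ + 48) + 0)/3 = -2 + √(145/3 + 0)/3 = -2 + √(145/3)/3 = -2 + (√435/3)/3 = -2 + √435/9 ≈ 0.31741)
u² = (-2 + √435/9)²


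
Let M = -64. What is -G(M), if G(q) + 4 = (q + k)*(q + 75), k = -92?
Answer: 1720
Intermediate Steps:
G(q) = -4 + (-92 + q)*(75 + q) (G(q) = -4 + (q - 92)*(q + 75) = -4 + (-92 + q)*(75 + q))
-G(M) = -(-6904 + (-64)**2 - 17*(-64)) = -(-6904 + 4096 + 1088) = -1*(-1720) = 1720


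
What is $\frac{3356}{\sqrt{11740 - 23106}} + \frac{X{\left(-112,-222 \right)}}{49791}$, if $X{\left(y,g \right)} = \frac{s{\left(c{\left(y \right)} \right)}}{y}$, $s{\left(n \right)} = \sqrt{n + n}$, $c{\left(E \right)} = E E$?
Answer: $- \frac{\sqrt{2}}{49791} - \frac{1678 i \sqrt{11366}}{5683} \approx -2.8403 \cdot 10^{-5} - 31.479 i$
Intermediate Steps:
$c{\left(E \right)} = E^{2}$
$s{\left(n \right)} = \sqrt{2} \sqrt{n}$ ($s{\left(n \right)} = \sqrt{2 n} = \sqrt{2} \sqrt{n}$)
$X{\left(y,g \right)} = \frac{\sqrt{2} \sqrt{y^{2}}}{y}$
$\frac{3356}{\sqrt{11740 - 23106}} + \frac{X{\left(-112,-222 \right)}}{49791} = \frac{3356}{\sqrt{11740 - 23106}} + \frac{\sqrt{2} \frac{1}{-112} \sqrt{\left(-112\right)^{2}}}{49791} = \frac{3356}{\sqrt{-11366}} + \sqrt{2} \left(- \frac{1}{112}\right) \sqrt{12544} \cdot \frac{1}{49791} = \frac{3356}{i \sqrt{11366}} + \sqrt{2} \left(- \frac{1}{112}\right) 112 \cdot \frac{1}{49791} = 3356 \left(- \frac{i \sqrt{11366}}{11366}\right) + - \sqrt{2} \cdot \frac{1}{49791} = - \frac{1678 i \sqrt{11366}}{5683} - \frac{\sqrt{2}}{49791} = - \frac{\sqrt{2}}{49791} - \frac{1678 i \sqrt{11366}}{5683}$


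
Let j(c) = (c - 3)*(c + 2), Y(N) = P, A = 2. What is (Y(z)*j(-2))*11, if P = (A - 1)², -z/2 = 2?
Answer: 0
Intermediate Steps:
z = -4 (z = -2*2 = -4)
P = 1 (P = (2 - 1)² = 1² = 1)
Y(N) = 1
j(c) = (-3 + c)*(2 + c)
(Y(z)*j(-2))*11 = (1*(-6 + (-2)² - 1*(-2)))*11 = (1*(-6 + 4 + 2))*11 = (1*0)*11 = 0*11 = 0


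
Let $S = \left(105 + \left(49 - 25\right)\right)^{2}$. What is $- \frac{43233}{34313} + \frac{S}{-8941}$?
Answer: $- \frac{957548886}{306792533} \approx -3.1212$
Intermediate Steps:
$S = 16641$ ($S = \left(105 + \left(49 - 25\right)\right)^{2} = \left(105 + 24\right)^{2} = 129^{2} = 16641$)
$- \frac{43233}{34313} + \frac{S}{-8941} = - \frac{43233}{34313} + \frac{16641}{-8941} = \left(-43233\right) \frac{1}{34313} + 16641 \left(- \frac{1}{8941}\right) = - \frac{43233}{34313} - \frac{16641}{8941} = - \frac{957548886}{306792533}$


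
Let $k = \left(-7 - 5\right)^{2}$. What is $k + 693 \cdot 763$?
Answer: $528903$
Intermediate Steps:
$k = 144$ ($k = \left(-12\right)^{2} = 144$)
$k + 693 \cdot 763 = 144 + 693 \cdot 763 = 144 + 528759 = 528903$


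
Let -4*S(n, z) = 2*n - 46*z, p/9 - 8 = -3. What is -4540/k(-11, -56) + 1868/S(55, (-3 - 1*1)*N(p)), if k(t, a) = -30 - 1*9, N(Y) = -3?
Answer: 88388/663 ≈ 133.32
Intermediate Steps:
p = 45 (p = 72 + 9*(-3) = 72 - 27 = 45)
k(t, a) = -39 (k(t, a) = -30 - 9 = -39)
S(n, z) = -n/2 + 23*z/2 (S(n, z) = -(2*n - 46*z)/4 = -(-46*z + 2*n)/4 = -n/2 + 23*z/2)
-4540/k(-11, -56) + 1868/S(55, (-3 - 1*1)*N(p)) = -4540/(-39) + 1868/(-1/2*55 + 23*((-3 - 1*1)*(-3))/2) = -4540*(-1/39) + 1868/(-55/2 + 23*((-3 - 1)*(-3))/2) = 4540/39 + 1868/(-55/2 + 23*(-4*(-3))/2) = 4540/39 + 1868/(-55/2 + (23/2)*12) = 4540/39 + 1868/(-55/2 + 138) = 4540/39 + 1868/(221/2) = 4540/39 + 1868*(2/221) = 4540/39 + 3736/221 = 88388/663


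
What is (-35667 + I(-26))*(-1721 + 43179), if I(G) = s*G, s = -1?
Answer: -1477604578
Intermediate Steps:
I(G) = -G
(-35667 + I(-26))*(-1721 + 43179) = (-35667 - 1*(-26))*(-1721 + 43179) = (-35667 + 26)*41458 = -35641*41458 = -1477604578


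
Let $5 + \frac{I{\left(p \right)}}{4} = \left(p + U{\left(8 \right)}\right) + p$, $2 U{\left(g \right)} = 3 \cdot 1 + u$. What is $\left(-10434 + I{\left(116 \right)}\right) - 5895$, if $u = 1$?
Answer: $-15413$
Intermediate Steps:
$U{\left(g \right)} = 2$ ($U{\left(g \right)} = \frac{3 \cdot 1 + 1}{2} = \frac{3 + 1}{2} = \frac{1}{2} \cdot 4 = 2$)
$I{\left(p \right)} = -12 + 8 p$ ($I{\left(p \right)} = -20 + 4 \left(\left(p + 2\right) + p\right) = -20 + 4 \left(\left(2 + p\right) + p\right) = -20 + 4 \left(2 + 2 p\right) = -20 + \left(8 + 8 p\right) = -12 + 8 p$)
$\left(-10434 + I{\left(116 \right)}\right) - 5895 = \left(-10434 + \left(-12 + 8 \cdot 116\right)\right) - 5895 = \left(-10434 + \left(-12 + 928\right)\right) - 5895 = \left(-10434 + 916\right) - 5895 = -9518 - 5895 = -15413$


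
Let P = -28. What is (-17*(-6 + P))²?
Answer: 334084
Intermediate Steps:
(-17*(-6 + P))² = (-17*(-6 - 28))² = (-17*(-34))² = 578² = 334084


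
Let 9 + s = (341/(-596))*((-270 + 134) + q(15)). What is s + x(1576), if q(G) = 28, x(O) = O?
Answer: 242690/149 ≈ 1628.8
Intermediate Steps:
s = 7866/149 (s = -9 + (341/(-596))*((-270 + 134) + 28) = -9 + (341*(-1/596))*(-136 + 28) = -9 - 341/596*(-108) = -9 + 9207/149 = 7866/149 ≈ 52.792)
s + x(1576) = 7866/149 + 1576 = 242690/149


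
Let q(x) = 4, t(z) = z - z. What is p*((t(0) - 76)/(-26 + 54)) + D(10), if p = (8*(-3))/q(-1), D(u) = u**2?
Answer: 814/7 ≈ 116.29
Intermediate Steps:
t(z) = 0
p = -6 (p = (8*(-3))/4 = -24*1/4 = -6)
p*((t(0) - 76)/(-26 + 54)) + D(10) = -6*(0 - 76)/(-26 + 54) + 10**2 = -(-456)/28 + 100 = -6*(-19/7) + 100 = 114/7 + 100 = 814/7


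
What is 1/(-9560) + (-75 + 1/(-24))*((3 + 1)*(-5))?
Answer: 43043897/28680 ≈ 1500.8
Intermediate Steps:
1/(-9560) + (-75 + 1/(-24))*((3 + 1)*(-5)) = -1/9560 + (-75 - 1/24)*(4*(-5)) = -1/9560 - 1801/24*(-20) = -1/9560 + 9005/6 = 43043897/28680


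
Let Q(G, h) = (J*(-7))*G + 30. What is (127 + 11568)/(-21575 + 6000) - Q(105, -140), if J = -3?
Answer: -6964364/3115 ≈ -2235.8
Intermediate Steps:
Q(G, h) = 30 + 21*G (Q(G, h) = (-3*(-7))*G + 30 = 21*G + 30 = 30 + 21*G)
(127 + 11568)/(-21575 + 6000) - Q(105, -140) = (127 + 11568)/(-21575 + 6000) - (30 + 21*105) = 11695/(-15575) - (30 + 2205) = 11695*(-1/15575) - 1*2235 = -2339/3115 - 2235 = -6964364/3115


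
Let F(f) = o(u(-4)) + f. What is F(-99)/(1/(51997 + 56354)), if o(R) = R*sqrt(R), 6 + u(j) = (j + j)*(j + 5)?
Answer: -10726749 - 1516914*I*sqrt(14) ≈ -1.0727e+7 - 5.6758e+6*I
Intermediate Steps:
u(j) = -6 + 2*j*(5 + j) (u(j) = -6 + (j + j)*(j + 5) = -6 + (2*j)*(5 + j) = -6 + 2*j*(5 + j))
o(R) = R**(3/2)
F(f) = f - 14*I*sqrt(14) (F(f) = (-6 + 2*(-4)**2 + 10*(-4))**(3/2) + f = (-6 + 2*16 - 40)**(3/2) + f = (-6 + 32 - 40)**(3/2) + f = (-14)**(3/2) + f = -14*I*sqrt(14) + f = f - 14*I*sqrt(14))
F(-99)/(1/(51997 + 56354)) = (-99 - 14*I*sqrt(14))/(1/(51997 + 56354)) = (-99 - 14*I*sqrt(14))/(1/108351) = (-99 - 14*I*sqrt(14))*108351 = -10726749 - 1516914*I*sqrt(14)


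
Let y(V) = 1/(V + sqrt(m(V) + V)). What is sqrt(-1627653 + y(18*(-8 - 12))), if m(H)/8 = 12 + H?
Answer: sqrt(2)*sqrt((585955081 - 3255306*I*sqrt(786))/(-180 + I*sqrt(786)))/2 ≈ 1.6555e-7 - 1275.8*I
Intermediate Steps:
m(H) = 96 + 8*H (m(H) = 8*(12 + H) = 96 + 8*H)
y(V) = 1/(V + sqrt(96 + 9*V)) (y(V) = 1/(V + sqrt((96 + 8*V) + V)) = 1/(V + sqrt(96 + 9*V)))
sqrt(-1627653 + y(18*(-8 - 12))) = sqrt(-1627653 + 1/(18*(-8 - 12) + sqrt(3)*sqrt(32 + 3*(18*(-8 - 12))))) = sqrt(-1627653 + 1/(18*(-20) + sqrt(3)*sqrt(32 + 3*(18*(-20))))) = sqrt(-1627653 + 1/(-360 + sqrt(3)*sqrt(32 + 3*(-360)))) = sqrt(-1627653 + 1/(-360 + sqrt(3)*sqrt(32 - 1080))) = sqrt(-1627653 + 1/(-360 + sqrt(3)*sqrt(-1048))) = sqrt(-1627653 + 1/(-360 + sqrt(3)*(2*I*sqrt(262)))) = sqrt(-1627653 + 1/(-360 + 2*I*sqrt(786)))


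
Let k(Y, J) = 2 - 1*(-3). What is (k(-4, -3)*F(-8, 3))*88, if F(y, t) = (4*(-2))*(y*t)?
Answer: 84480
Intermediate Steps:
k(Y, J) = 5 (k(Y, J) = 2 + 3 = 5)
F(y, t) = -8*t*y
(k(-4, -3)*F(-8, 3))*88 = (5*(-8*3*(-8)))*88 = (5*192)*88 = 960*88 = 84480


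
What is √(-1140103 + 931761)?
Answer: I*√208342 ≈ 456.44*I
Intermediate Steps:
√(-1140103 + 931761) = √(-208342) = I*√208342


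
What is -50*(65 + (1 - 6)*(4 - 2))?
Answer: -2750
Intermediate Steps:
-50*(65 + (1 - 6)*(4 - 2)) = -50*(65 - 5*2) = -50*(65 - 10) = -50*55 = -2750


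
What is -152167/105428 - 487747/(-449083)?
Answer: -16913422145/47345922524 ≈ -0.35723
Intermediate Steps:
-152167/105428 - 487747/(-449083) = -152167*1/105428 - 487747*(-1/449083) = -152167/105428 + 487747/449083 = -16913422145/47345922524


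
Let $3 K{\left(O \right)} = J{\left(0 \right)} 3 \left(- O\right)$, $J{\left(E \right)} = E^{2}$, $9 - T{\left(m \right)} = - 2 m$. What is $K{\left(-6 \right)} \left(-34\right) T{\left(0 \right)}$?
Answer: $0$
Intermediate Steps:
$T{\left(m \right)} = 9 + 2 m$ ($T{\left(m \right)} = 9 - - 2 m = 9 + 2 m$)
$K{\left(O \right)} = 0$ ($K{\left(O \right)} = \frac{0^{2} \cdot 3 \left(- O\right)}{3} = \frac{0 \cdot 3 \left(- O\right)}{3} = \frac{0 \left(- O\right)}{3} = \frac{1}{3} \cdot 0 = 0$)
$K{\left(-6 \right)} \left(-34\right) T{\left(0 \right)} = 0 \left(-34\right) \left(9 + 2 \cdot 0\right) = 0 \left(9 + 0\right) = 0 \cdot 9 = 0$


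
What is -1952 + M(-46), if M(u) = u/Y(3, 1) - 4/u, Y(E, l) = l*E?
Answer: -135740/69 ≈ -1967.2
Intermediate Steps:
Y(E, l) = E*l
M(u) = -4/u + u/3 (M(u) = u/((3*1)) - 4/u = u/3 - 4/u = -4/u + u/3)
-1952 + M(-46) = -1952 + (-4/(-46) + (⅓)*(-46)) = -1952 + (-4*(-1/46) - 46/3) = -1952 + (2/23 - 46/3) = -1952 - 1052/69 = -135740/69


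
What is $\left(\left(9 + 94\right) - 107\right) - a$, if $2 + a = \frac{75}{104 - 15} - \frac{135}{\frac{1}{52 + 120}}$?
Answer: $\frac{2066327}{89} \approx 23217.0$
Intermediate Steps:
$a = - \frac{2066683}{89}$ ($a = -2 + \left(\frac{75}{104 - 15} - \frac{135}{\frac{1}{52 + 120}}\right) = -2 + \left(\frac{75}{104 - 15} - \frac{135}{\frac{1}{172}}\right) = -2 + \left(\frac{75}{89} - 135 \frac{1}{\frac{1}{172}}\right) = -2 + \left(75 \cdot \frac{1}{89} - 23220\right) = -2 + \left(\frac{75}{89} - 23220\right) = -2 - \frac{2066505}{89} = - \frac{2066683}{89} \approx -23221.0$)
$\left(\left(9 + 94\right) - 107\right) - a = \left(\left(9 + 94\right) - 107\right) - - \frac{2066683}{89} = \left(103 - 107\right) + \frac{2066683}{89} = -4 + \frac{2066683}{89} = \frac{2066327}{89}$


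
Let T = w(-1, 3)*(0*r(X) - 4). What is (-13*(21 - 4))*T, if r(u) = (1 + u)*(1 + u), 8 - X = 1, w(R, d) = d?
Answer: 2652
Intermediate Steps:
X = 7 (X = 8 - 1*1 = 8 - 1 = 7)
r(u) = (1 + u)**2
T = -12 (T = 3*(0*(1 + 7)**2 - 4) = 3*(0*8**2 - 4) = 3*(0*64 - 4) = 3*(0 - 4) = 3*(-4) = -12)
(-13*(21 - 4))*T = -13*(21 - 4)*(-12) = -13*17*(-12) = -221*(-12) = 2652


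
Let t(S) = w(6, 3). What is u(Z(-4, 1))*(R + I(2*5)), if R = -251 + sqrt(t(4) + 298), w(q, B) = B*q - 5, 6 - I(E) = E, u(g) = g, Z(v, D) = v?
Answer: 1020 - 4*sqrt(311) ≈ 949.46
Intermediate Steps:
I(E) = 6 - E
w(q, B) = -5 + B*q
t(S) = 13 (t(S) = -5 + 3*6 = -5 + 18 = 13)
R = -251 + sqrt(311) (R = -251 + sqrt(13 + 298) = -251 + sqrt(311) ≈ -233.36)
u(Z(-4, 1))*(R + I(2*5)) = -4*((-251 + sqrt(311)) + (6 - 2*5)) = -4*((-251 + sqrt(311)) + (6 - 1*10)) = -4*((-251 + sqrt(311)) + (6 - 10)) = -4*((-251 + sqrt(311)) - 4) = -4*(-255 + sqrt(311)) = 1020 - 4*sqrt(311)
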